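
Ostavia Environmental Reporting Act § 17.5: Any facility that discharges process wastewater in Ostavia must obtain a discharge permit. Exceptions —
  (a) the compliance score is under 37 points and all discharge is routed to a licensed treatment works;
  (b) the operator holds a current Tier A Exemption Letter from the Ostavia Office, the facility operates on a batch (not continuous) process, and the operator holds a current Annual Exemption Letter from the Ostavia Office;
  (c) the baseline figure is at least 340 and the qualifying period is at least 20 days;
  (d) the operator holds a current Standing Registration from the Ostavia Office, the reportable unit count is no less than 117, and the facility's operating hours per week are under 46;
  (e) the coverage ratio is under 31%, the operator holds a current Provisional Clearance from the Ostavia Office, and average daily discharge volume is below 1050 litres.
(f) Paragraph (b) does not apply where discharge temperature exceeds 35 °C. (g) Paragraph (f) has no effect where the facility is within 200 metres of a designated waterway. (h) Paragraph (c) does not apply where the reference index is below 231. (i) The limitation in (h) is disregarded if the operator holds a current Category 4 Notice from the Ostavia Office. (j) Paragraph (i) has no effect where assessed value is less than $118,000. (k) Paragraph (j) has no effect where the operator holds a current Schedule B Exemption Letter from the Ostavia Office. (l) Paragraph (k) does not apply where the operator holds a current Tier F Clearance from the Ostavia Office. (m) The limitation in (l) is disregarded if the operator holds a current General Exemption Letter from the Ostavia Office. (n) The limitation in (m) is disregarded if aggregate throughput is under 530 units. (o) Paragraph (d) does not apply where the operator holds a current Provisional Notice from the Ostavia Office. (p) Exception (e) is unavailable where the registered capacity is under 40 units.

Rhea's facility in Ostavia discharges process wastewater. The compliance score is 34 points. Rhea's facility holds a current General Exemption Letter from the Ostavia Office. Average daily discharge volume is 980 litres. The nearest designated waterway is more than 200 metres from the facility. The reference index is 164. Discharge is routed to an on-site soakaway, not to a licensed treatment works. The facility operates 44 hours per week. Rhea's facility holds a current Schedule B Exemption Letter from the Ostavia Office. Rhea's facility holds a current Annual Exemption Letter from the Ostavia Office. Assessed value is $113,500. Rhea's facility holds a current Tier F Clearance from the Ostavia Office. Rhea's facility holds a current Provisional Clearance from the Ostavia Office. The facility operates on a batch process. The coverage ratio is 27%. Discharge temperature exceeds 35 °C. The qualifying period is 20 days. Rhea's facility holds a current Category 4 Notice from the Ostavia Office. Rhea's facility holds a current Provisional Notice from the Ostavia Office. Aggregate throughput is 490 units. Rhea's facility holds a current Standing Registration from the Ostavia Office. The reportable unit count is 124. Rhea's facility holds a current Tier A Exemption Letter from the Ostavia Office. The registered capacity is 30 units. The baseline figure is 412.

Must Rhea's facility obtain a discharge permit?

Yes — Rhea's facility must obtain a discharge permit.

Exception (a) requires that all discharge is routed to a licensed treatment works; but discharge is not routed to a licensed treatment works, so (a) is unavailable.
Exception (b) is satisfied on its face — a current Tier A Exemption Letter is held; the facility operates on a batch process; a current Annual Exemption Letter is held. But: (f) operates against (b): discharge temperature exceeds 35 °C. (g) is not triggered (the facility is more than 200 m from any designated waterway), so (f) stands. (b) is therefore removed.
All of (c)'s requirements are met (the baseline figure is 412, meeting the 340 threshold; the qualifying period is 20 days, meeting the 20 days threshold). But: (h) operates against (c): the reference index is 164, below the 231 limit. (i) would limit (h) — a current Category 4 Notice is held — but (j) sets (i) aside: (j) operates against (i): assessed value is $113,500, less than the $118,000 limit. (k) operates (a current Schedule B Exemption Letter is held), but is overridden by (l): (l) operates against (k): a current Tier F Clearance is held. (m) is engaged (a current General Exemption Letter is held), but is itself disapplied by (n): (n) is engaged — aggregate throughput is 490 units, under the 530 units limit. Exception (c) does not apply.
Exception (d)'s conditions are all satisfied: a current Standing Registration is held; the reportable unit count is 124, meeting the 117 threshold; the facility's operating hours per week are 44, under the 46 limit. Turning to paragraph (o): (o) operates against (d): a current Provisional Notice is held. So (d) is unavailable.
All of (e)'s requirements are met (the coverage ratio is 27%, under the 31% limit; a current Provisional Clearance is held; average daily discharge volume is 980 litres, below the 1050 litres limit). But: (p) is triggered — the registered capacity is 30 units, under the 40 units limit. (e) is therefore removed.
No exception is made out. Rhea's facility falls within the general rule.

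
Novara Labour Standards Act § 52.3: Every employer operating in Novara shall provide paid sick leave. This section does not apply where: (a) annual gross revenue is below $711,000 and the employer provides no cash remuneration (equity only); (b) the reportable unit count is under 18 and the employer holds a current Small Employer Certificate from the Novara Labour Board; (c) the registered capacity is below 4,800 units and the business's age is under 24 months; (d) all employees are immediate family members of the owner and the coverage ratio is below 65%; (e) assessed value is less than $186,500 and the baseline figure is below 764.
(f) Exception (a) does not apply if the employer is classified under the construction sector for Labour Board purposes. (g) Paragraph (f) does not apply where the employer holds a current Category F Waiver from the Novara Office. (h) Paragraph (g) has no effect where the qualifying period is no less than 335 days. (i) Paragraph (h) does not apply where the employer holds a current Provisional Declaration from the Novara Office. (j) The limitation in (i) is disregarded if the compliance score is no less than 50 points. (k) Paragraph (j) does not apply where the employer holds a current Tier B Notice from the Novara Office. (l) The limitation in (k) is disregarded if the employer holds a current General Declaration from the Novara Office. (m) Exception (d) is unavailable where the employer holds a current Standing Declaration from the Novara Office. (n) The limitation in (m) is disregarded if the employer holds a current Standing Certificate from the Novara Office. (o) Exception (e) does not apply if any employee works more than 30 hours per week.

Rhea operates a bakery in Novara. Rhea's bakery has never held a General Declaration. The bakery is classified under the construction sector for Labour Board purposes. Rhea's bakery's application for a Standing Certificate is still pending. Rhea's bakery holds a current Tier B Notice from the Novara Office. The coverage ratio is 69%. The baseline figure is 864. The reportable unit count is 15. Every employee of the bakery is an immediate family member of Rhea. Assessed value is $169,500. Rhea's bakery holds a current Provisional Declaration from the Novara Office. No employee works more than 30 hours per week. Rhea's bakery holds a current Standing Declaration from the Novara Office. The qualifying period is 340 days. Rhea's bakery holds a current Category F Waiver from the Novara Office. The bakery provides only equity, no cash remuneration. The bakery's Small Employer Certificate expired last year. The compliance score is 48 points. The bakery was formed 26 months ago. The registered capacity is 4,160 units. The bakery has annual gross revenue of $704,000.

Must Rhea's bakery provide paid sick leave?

No — exception (a) applies; Rhea's bakery is not required to provide paid sick leave.

Exception (a) is satisfied on its face — annual gross revenue is $704,000, below the $711,000 limit; remuneration is equity-only. As to paragraphs (f)–(l): (f) would limit (a) — the bakery is classified under the construction sector — but (g) sets (f) aside: (g) operates against (f): a current Category F Waiver is held. (h) applies (the qualifying period is 340 days, meeting the 335 days threshold), but is displaced by (i): (i) operates against (h): a current Provisional Declaration is held. (j), which would lift (i), does not operate here — the compliance score is 48 points, short of 50 points. (a) remains available.
Exception (b) requires that the employer holds a current Small Employer Certificate from the Novara Labour Board; but the Small Employer Certificate has expired, so (b) is unavailable.
Exception (c) fails — the business's age is 26 months, not under 24 months.
Exception (d) requires that the coverage ratio is below 65%; but the coverage ratio is 69%, not below 65%, so (d) is unavailable.
Exception (e) does not apply: the baseline figure is 864, not below 764.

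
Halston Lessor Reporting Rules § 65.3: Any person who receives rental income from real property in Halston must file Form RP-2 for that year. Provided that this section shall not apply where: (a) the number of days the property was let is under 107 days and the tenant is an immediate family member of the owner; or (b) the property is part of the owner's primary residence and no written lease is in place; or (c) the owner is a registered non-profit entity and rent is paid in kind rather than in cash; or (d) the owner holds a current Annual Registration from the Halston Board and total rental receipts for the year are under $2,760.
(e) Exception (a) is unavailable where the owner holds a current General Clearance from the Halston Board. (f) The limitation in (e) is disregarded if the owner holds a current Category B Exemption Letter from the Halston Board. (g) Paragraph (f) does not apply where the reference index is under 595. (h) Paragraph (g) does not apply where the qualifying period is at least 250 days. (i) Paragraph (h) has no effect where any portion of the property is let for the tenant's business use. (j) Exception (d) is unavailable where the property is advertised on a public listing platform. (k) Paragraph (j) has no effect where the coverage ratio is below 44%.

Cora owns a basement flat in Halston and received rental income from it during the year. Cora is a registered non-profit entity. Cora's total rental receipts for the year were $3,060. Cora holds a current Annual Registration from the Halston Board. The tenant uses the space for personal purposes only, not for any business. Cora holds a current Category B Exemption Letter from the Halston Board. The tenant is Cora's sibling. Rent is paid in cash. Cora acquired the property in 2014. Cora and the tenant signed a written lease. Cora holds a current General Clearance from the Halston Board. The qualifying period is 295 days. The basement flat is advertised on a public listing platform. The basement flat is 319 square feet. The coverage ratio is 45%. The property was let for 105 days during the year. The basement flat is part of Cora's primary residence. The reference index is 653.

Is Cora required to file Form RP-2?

No — exception (a) applies; Cora is not required to file Form RP-2.

Exception (a) is satisfied on its face — the number of days the property was let is 105 days, under the 107 days limit; the tenant is an immediate family member. Under paragraphs (e)–(i): (e) operates (a current General Clearance is held), but is itself disapplied by (f): (f) operates against (e): a current Category B Exemption Letter is held. (g) is not triggered (the reference index is 653, not under 595), so (f) stands. (a) remains available.
Exception (b) requires that no written lease is in place; but a written lease is in place, so (b) is unavailable.
Exception (c) fails — rent is paid in cash.
Exception (d) requires that total rental receipts for the year are under $2,760; but total rental receipts for the year are $3,060, not under $2,760, so (d) is unavailable.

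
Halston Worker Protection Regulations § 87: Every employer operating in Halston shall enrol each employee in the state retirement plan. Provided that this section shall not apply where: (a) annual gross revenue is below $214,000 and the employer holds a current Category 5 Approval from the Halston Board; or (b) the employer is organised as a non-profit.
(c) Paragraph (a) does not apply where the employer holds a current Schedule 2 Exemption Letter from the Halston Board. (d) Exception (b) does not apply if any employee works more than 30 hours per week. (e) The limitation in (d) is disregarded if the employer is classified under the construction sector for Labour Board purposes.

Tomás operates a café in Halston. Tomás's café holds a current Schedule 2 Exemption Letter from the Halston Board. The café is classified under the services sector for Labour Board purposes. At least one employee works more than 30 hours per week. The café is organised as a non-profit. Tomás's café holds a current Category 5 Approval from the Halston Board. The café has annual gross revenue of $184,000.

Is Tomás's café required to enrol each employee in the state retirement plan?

Exception (a): annual gross revenue is $184,000, below the $214,000 limit; a current Category 5 Approval is held — every condition holds. But: (c) is triggered — a current Schedule 2 Exemption Letter is held. Exception (a) does not apply.
All of (b)'s requirements are met (the employer is a non-profit). But: (d) applies — at least one employee exceeds 30 hours/week. (e), which would lift (d), is not engaged — the café is classified under the services sector. Exception (b) does not apply.
Every exception is unavailable, so the rule governs.

Yes — Tomás's café must enrol each employee in the state retirement plan.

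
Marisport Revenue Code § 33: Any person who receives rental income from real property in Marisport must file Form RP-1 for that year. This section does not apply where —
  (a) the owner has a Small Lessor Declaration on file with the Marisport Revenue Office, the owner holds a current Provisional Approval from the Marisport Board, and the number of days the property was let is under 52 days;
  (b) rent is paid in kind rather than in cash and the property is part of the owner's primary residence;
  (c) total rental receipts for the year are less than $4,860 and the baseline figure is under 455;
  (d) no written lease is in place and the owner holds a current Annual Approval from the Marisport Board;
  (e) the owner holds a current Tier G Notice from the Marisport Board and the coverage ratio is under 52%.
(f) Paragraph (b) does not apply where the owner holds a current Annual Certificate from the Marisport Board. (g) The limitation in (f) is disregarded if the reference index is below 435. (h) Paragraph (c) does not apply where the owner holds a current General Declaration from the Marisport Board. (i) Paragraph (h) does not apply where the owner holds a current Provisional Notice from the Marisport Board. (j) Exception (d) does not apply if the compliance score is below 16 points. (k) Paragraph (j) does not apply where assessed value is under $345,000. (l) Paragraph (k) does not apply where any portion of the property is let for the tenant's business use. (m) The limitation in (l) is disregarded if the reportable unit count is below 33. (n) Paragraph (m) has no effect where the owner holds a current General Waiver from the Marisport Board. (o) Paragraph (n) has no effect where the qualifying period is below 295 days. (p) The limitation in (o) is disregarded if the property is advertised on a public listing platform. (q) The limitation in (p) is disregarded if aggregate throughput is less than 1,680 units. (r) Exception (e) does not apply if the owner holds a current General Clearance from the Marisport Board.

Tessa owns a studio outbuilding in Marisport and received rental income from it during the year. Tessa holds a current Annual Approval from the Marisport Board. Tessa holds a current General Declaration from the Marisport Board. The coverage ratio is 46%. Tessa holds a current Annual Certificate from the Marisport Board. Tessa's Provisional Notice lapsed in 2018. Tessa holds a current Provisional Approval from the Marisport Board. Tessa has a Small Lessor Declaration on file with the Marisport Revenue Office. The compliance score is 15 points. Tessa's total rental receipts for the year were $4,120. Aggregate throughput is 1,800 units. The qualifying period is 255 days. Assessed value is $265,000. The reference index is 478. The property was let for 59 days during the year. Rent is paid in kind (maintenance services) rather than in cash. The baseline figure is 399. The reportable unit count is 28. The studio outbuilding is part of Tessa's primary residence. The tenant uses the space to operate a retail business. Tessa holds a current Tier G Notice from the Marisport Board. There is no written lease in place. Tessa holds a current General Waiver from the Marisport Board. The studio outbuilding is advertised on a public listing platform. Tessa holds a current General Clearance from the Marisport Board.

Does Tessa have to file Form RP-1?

Yes — Tessa must file Form RP-1.

Exception (a) does not apply: the number of days the property was let is 59 days, not under 52 days.
All of (b)'s requirements are met (rent is paid in kind; the studio outbuilding is part of the primary residence). However, paragraphs (f)–(g) must be considered: (f) is engaged — a current Annual Certificate is held. (g) does not operate here (the reference index is 478, not below 435), so (f) stands. Exception (b) does not apply.
Exception (c) is satisfied on its face — total rental receipts for the year are $4,120, less than the $4,860 limit; the baseline figure is 399, under the 455 limit. But applying paragraphs (h)–(i): (h) operates against (c): a current General Declaration is held. (i), which would lift (h), is not triggered — no current Provisional Notice is held. So (c) is unavailable.
Exception (d): there is no written lease; a current Annual Approval is held — every condition holds. However, paragraphs (j)–(q) must be considered: (j) operates against (d): the compliance score is 15 points, below the 16 points limit. (k) operates (assessed value is $265,000, under the $345,000 limit), but is overridden by (l): (l) applies — the space is let for business use. (m) applies (the reportable unit count is 28, below the 33 limit), but is displaced by (n): (n) operates against (m): a current General Waiver is held. (o) would limit (n) — the qualifying period is 255 days, below the 295 days limit — but (p) sets (o) aside: (p) operates — the property is publicly advertised. (q), which would lift (p), is not engaged — aggregate throughput is 1,800 units, not less than 1,680 units. So (d) is unavailable.
Exception (e) is satisfied on its face — a current Tier G Notice is held; the coverage ratio is 46%, under the 52% limit. But applying paragraph (r): (r) operates against (e): a current General Clearance is held. So (e) is unavailable.
No exception applies. The general rule governs.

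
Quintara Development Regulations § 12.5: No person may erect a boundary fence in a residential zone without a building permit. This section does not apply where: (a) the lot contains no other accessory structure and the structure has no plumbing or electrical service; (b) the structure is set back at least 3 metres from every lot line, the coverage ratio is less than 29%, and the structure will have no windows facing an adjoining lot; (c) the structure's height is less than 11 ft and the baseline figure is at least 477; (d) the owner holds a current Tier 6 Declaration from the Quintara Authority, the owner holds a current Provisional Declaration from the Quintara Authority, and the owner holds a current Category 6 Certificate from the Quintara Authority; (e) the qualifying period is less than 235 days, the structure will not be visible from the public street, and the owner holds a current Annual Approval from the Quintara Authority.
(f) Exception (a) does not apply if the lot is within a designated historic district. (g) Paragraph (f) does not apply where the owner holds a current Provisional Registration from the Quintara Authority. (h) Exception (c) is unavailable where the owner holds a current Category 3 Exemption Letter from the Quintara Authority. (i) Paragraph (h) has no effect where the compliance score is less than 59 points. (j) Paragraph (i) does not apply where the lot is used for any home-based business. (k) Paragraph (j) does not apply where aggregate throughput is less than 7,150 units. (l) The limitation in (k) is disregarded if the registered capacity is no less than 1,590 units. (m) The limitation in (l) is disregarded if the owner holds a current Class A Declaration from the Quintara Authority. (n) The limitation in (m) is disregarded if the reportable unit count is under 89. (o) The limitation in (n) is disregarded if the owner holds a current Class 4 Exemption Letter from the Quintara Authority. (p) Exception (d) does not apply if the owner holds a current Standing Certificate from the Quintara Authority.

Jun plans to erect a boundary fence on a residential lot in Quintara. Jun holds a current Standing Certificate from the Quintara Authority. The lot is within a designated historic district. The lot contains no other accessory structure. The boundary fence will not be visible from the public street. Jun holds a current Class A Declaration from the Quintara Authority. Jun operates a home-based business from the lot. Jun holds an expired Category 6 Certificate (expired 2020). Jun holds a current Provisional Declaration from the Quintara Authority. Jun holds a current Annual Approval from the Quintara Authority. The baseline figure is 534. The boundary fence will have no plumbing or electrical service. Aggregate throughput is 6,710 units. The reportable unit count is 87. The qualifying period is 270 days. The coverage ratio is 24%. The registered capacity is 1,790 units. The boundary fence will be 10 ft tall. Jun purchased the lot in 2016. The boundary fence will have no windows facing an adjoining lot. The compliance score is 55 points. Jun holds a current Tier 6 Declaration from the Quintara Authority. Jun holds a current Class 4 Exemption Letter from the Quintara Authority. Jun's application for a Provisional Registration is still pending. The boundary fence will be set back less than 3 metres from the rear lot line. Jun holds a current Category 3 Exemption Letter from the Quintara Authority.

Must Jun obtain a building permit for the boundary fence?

No — exception (c) applies; Jun does not need a building permit.

All of (a)'s requirements are met (the lot has no other accessory structure; there is no plumbing or electrical service). But applying paragraphs (f)–(g): (f) applies — the lot is in a historic district. (g) does not operate here (there is no Provisional Registration in force), so (f) stands. (a) is therefore removed.
Exception (b) requires that the structure is set back at least 3 metres from every lot line; but the rear setback is under 3 m, so (b) is unavailable.
Exception (c)'s conditions are all satisfied: the structure's height is 10 ft, less than the 11 ft limit; the baseline figure is 534, meeting the 477 threshold. As to paragraphs (h)–(o): (h) would limit (c) — a current Category 3 Exemption Letter is held — but (i) sets (h) aside: (i) operates against (h): the compliance score is 55 points, less than the 59 points limit. (j) applies (a home-based business operates on the lot), but is displaced by (k): (k) operates against (j): aggregate throughput is 6,710 units, less than the 7,150 units limit. (l) would limit (k) — the registered capacity is 1,790 units, meeting the 1,590 units threshold — but (m) sets (l) aside: (m) is triggered — a current Class A Declaration is held. (n) operates (the reportable unit count is 87, under the 89 limit), but is itself disapplied by (o): (o) operates against (n): a current Class 4 Exemption Letter is held. Exception (c) stands.
Exception (d) requires that the owner holds a current Category 6 Certificate from the Quintara Authority; but there is no Category 6 Certificate in force, so (d) is unavailable.
Exception (e) requires that the qualifying period is less than 235 days; but the qualifying period is 270 days, not less than 235 days, so (e) is unavailable.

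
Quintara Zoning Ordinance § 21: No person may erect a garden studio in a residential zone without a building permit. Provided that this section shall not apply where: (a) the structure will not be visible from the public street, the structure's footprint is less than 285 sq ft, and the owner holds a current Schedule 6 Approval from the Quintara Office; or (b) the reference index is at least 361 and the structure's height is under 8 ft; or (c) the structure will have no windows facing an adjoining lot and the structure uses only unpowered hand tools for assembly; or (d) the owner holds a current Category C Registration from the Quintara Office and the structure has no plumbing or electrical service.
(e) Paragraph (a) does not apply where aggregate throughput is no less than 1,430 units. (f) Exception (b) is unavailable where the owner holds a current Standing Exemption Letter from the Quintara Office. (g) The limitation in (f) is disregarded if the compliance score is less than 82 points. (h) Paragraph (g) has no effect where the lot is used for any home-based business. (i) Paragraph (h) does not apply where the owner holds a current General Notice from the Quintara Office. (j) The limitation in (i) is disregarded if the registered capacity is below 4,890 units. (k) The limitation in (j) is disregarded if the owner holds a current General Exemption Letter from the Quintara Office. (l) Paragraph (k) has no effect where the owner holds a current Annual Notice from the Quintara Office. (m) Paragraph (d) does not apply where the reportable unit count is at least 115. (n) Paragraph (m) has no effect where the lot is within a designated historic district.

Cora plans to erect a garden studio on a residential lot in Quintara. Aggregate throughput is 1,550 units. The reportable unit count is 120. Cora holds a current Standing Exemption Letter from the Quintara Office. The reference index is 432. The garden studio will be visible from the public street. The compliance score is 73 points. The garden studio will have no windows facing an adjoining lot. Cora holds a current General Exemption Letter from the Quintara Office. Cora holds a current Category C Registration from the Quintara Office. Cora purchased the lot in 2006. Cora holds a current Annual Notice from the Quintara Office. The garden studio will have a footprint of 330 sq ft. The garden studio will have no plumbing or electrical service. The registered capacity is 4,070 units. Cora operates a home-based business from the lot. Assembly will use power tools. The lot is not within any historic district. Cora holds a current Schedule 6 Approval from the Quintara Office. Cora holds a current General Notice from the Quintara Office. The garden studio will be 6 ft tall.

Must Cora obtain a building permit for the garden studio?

Exception (a) requires that the structure will not be visible from the public street; but the structure will be visible from the street, so (a) is unavailable.
All of (b)'s requirements are met (the reference index is 432, meeting the 361 threshold; the structure's height is 6 ft, under the 8 ft limit). Turning to paragraphs (f)–(l): (f) operates against (b): a current Standing Exemption Letter is held. (g) is engaged (the compliance score is 73 points, less than the 82 points limit), but is itself disapplied by (h): (h) operates against (g): a home-based business operates on the lot. (i) operates (a current General Notice is held), but is set aside by (j): (j) operates against (i): the registered capacity is 4,070 units, below the 4,890 units limit. (k) would limit (j) — a current General Exemption Letter is held — but (l) sets (k) aside: (l) applies — a current Annual Notice is held. Exception (b) does not apply.
Exception (c) fails — assembly uses power tools.
All of (d)'s requirements are met (a current Category C Registration is held; there is no plumbing or electrical service). But: (m) operates — the reportable unit count is 120, meeting the 115 threshold. (n) does not operate here (the lot is not in a historic district), so (m) stands. Exception (d) does not apply.
None of the exceptions is available; § 21 applies in full.

Yes — Cora must obtain a building permit.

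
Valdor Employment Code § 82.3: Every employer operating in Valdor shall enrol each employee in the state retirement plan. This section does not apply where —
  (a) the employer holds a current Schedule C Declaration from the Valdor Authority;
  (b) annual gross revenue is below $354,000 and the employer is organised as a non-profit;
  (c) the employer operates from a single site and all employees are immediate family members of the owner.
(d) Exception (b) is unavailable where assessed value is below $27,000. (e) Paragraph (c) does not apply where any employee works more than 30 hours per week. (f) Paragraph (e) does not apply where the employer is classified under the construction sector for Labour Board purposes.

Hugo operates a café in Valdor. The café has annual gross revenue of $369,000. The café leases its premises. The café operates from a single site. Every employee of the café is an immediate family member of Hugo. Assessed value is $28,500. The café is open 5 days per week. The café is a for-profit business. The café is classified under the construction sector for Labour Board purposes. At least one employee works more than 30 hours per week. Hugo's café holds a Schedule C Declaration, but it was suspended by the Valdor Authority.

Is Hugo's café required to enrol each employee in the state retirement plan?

No — exception (c) applies; Hugo's café is not required to enrol each employee in the state retirement plan.

Exception (a) requires that the employer holds a current Schedule C Declaration from the Valdor Authority; but there is no Schedule C Declaration in force, so (a) is unavailable.
Exception (b) requires that annual gross revenue is below $354,000; but annual gross revenue is $369,000, not below $354,000, so (b) is unavailable.
Exception (c)'s conditions are all satisfied: the employer operates from a single site; every employee is an immediate family member. Under paragraphs (e)–(f): (e) would limit (c) — at least one employee exceeds 30 hours/week — but (f) sets (e) aside: (f) applies — the café is classified under the construction sector. So (c) applies.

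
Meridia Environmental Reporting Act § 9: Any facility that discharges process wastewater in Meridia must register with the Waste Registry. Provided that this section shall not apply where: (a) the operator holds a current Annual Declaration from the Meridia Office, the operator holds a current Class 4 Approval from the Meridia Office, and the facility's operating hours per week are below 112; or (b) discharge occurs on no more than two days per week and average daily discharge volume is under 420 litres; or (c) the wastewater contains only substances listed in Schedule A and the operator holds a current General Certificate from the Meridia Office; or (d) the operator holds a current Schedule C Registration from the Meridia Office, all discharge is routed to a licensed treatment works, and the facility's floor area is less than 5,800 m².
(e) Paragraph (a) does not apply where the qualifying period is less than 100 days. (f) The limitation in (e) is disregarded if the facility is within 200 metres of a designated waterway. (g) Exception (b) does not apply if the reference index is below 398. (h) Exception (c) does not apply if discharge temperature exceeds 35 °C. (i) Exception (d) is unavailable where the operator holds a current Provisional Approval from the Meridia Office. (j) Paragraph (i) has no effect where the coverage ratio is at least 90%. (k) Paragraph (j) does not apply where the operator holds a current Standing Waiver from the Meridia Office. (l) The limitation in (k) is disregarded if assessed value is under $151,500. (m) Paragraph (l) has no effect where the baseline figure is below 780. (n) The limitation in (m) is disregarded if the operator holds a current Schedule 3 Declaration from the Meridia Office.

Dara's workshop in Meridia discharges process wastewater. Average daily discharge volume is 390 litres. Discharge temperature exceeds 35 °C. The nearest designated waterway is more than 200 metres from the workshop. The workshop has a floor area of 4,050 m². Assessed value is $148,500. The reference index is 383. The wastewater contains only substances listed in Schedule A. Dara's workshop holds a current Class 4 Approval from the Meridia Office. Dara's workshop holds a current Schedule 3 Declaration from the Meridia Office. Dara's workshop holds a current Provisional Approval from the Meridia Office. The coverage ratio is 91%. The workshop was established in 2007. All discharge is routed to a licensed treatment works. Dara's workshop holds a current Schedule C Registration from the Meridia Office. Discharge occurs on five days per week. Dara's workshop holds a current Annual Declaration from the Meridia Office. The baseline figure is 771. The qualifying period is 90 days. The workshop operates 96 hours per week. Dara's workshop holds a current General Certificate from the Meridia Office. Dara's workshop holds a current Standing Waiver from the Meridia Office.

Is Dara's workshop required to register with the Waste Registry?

All of (a)'s requirements are met (a current Annual Declaration is held; a current Class 4 Approval is held; the facility's operating hours per week are 96, below the 112 limit). Turning to paragraphs (e)–(f): (e) operates against (a): the qualifying period is 90 days, less than the 100 days limit. (f) is inapplicable (the workshop is more than 200 m from any designated waterway), so (e) stands. Exception (a) does not apply.
Exception (b) fails — discharge occurs on five days per week.
Exception (c)'s conditions are all satisfied: the wastewater is Schedule-A-only; a current General Certificate is held. But applying paragraph (h): (h) operates against (c): discharge temperature exceeds 35 °C. (c) is therefore removed.
All of (d)'s requirements are met (a current Schedule C Registration is held; discharge is routed to a licensed treatment works; the facility's floor area is 4,050 m², less than the 5,800 m² limit). As to paragraphs (i)–(n): (i) would limit (d) — a current Provisional Approval is held — but (j) sets (i) aside: (j) operates against (i): the coverage ratio is 91%, meeting the 90% threshold. (k) would limit (j) — a current Standing Waiver is held — but (l) sets (k) aside: (l) operates against (k): assessed value is $148,500, under the $151,500 limit. (m) would limit (l) — the baseline figure is 771, below the 780 limit — but (n) sets (m) aside: (n) operates — a current Schedule 3 Declaration is held. So (d) applies.

No — exception (d) applies; Dara's workshop is not required to register with the Waste Registry.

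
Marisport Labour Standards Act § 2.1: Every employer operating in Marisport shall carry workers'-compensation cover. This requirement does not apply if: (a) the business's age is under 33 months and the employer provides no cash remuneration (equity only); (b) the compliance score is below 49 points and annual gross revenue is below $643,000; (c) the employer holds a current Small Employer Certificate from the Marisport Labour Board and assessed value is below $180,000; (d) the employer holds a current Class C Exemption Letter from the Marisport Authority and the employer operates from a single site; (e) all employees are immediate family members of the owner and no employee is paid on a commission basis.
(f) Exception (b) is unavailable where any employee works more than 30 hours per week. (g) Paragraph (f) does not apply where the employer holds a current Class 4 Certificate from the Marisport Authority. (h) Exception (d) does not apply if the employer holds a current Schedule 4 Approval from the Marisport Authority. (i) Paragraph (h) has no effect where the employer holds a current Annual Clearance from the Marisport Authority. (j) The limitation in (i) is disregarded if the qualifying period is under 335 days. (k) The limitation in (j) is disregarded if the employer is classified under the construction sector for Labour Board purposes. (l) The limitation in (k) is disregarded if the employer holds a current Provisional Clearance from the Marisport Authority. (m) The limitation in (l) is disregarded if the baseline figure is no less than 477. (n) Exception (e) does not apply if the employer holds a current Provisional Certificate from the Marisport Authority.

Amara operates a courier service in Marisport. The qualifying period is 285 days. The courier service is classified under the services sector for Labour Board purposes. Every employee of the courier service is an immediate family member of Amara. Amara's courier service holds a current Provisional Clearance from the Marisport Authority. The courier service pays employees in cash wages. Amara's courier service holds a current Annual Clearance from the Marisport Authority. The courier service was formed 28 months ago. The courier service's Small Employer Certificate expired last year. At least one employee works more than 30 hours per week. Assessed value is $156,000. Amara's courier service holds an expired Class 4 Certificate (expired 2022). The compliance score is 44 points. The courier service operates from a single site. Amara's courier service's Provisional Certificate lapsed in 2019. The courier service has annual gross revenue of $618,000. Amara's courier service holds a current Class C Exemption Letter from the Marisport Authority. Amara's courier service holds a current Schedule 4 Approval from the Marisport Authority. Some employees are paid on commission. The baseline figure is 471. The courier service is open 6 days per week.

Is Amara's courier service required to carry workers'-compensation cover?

Exception (a) does not apply: employees are paid cash wages.
Exception (b)'s conditions are all satisfied: the compliance score is 44 points, below the 49 points limit; annual gross revenue is $618,000, below the $643,000 limit. But: (f) is engaged — at least one employee exceeds 30 hours/week. (g) is inapplicable (the Class 4 Certificate is not current), so (f) stands. (b) is therefore removed.
Exception (c) fails — the Small Employer Certificate has expired.
Exception (d) is satisfied on its face — a current Class C Exemption Letter is held; the employer operates from a single site. However, paragraphs (h)–(m) must be considered: (h) operates against (d): a current Schedule 4 Approval is held. (i) is engaged (a current Annual Clearance is held), but is overridden by (j): (j) operates against (i): the qualifying period is 285 days, under the 335 days limit. (k), which would lift (j), does not operate here — the courier service is classified under the services sector. So (d) is unavailable.
Exception (e) requires that no employee is paid on a commission basis; but some employees are paid on commission, so (e) is unavailable.
No exception applies. The general rule governs.

Yes — Amara's courier service must carry workers'-compensation cover.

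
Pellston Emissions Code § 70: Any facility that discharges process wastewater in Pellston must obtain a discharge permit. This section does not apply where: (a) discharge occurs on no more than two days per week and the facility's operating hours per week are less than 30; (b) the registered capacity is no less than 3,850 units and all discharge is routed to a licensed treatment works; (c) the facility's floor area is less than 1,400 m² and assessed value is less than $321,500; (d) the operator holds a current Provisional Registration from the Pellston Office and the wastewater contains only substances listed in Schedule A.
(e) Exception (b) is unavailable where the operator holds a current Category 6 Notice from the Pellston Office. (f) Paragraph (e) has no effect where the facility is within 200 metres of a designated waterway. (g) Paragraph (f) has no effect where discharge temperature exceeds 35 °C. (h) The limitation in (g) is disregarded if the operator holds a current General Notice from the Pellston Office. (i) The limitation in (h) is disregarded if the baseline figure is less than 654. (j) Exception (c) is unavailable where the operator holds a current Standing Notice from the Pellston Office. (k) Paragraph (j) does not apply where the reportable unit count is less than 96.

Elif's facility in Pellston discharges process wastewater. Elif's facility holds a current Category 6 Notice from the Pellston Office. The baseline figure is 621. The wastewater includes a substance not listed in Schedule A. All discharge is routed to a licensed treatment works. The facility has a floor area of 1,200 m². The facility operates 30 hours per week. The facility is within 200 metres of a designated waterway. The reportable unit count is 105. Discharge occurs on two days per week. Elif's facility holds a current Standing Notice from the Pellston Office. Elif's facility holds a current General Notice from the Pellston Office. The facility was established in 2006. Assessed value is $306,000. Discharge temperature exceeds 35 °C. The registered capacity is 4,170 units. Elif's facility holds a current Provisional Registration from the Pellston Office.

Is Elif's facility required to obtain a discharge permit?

Exception (a) requires that the facility's operating hours per week are less than 30; but the facility's operating hours per week are 30, not less than 30, so (a) is unavailable.
All of (b)'s requirements are met (the registered capacity is 4,170 units, meeting the 3,850 units threshold; discharge is routed to a licensed treatment works). However, paragraphs (e)–(i) must be considered: (e) operates — a current Category 6 Notice is held. (f) applies (the facility is within 200 m of a designated waterway), but is displaced by (g): (g) operates against (f): discharge temperature exceeds 35 °C. (h) would limit (g) — a current General Notice is held — but (i) sets (h) aside: (i) operates against (h): the baseline figure is 621, less than the 654 limit. (b) is therefore removed.
Exception (c)'s conditions are all satisfied: the facility's floor area is 1,200 m², less than the 1,400 m² limit; assessed value is $306,000, less than the $321,500 limit. Turning to paragraphs (j)–(k): (j) operates against (c): a current Standing Notice is held. (k) is not triggered (the reportable unit count is 105, not less than 96), so (j) stands. So (c) is unavailable.
Exception (d) does not apply: the wastewater includes a non-Schedule-A substance.
No exception displaces § 70.

Yes — Elif's facility must obtain a discharge permit.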